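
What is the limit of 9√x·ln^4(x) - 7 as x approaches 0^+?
The product is a 0·∞ indeterminate form at x → 0⁺.
Rewrite the product as 9·ln^4(x) / x^(-1/2) and apply L'Hôpital, or use the standard hierarchy x^(-1/2) ≫ |ln x|^4 as x → 0⁺.
The indeterminate product → 0, so the limit = -7.

Final answer: -7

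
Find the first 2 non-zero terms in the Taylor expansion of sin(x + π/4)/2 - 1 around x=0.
√(2)·x/4 - 1 + √(2)/4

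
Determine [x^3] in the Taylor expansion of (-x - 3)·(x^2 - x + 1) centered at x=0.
Expand to order 3: (-x - 3)·(x^2 - x + 1) = -x^3 - 2·x^2 + 2·x - 3 + O(x^4).
The coefficient of x^3 is -1.

Final answer: -1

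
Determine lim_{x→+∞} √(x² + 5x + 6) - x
This is an ∞ − ∞ indeterminate form.
Multiply and divide by the conjugate √(x²+5x + 6) + x; the x² terms cancel, leaving (5x + 6)/(√(x²+5x + 6)+x) → 5/2.
Limit = 5/2.

Final answer: 5/2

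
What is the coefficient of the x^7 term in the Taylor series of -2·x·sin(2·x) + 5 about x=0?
Expand to order 7: -2·x·sin(2·x) + 5 = -8·x^6/15 + 8·x^4/3 - 4·x^2 + 5 + O(x^8).
The coefficient of x^7 is 0.

Final answer: 0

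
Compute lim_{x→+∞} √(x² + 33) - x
This is an ∞ − ∞ indeterminate form.
Multiply and divide by the conjugate √(x²+33) + x; the x² terms cancel, leaving 33/(√(x²+33)+x) → 0.
Limit = 0.

Final answer: 0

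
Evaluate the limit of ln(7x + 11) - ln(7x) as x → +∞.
This is an ∞ − ∞ indeterminate form.
Combine the logarithms: ln(7x+11) − ln(7x) = ln((7x+11)/(7x)) = ln(1 + 11/(7x)) → ln(1) = 0.
Limit = 0.

Final answer: 0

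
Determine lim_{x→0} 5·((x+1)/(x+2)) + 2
Direct substitution at x = 0 gives 9/2.

Final answer: 9/2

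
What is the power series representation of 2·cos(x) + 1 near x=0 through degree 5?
x^4/12 - x^2 + 3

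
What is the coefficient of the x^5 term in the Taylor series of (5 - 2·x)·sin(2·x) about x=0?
Expand to order 5: (5 - 2·x)·sin(2·x) = 4·x^5/3 + 8·x^4/3 - 20·x^3/3 - 4·x^2 + 10·x + O(x^6).
The coefficient of x^5 is 4/3.

Final answer: 4/3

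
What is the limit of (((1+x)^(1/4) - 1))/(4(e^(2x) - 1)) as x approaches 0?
Both numerator and denominator → 0 as x → 0; this is a 0/0 indeterminate form.
Expand each to leading order near x = 0: numerator ~ x/4, denominator ~ 8·x.
The limit of the ratio is 1/32.

Final answer: 1/32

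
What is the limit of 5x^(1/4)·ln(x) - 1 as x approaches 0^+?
The product is a 0·∞ indeterminate form at x → 0⁺.
Rewrite the product as 5·ln(x) / x^(-1/4) and apply L'Hôpital, or use the standard hierarchy x^(-1/4) ≫ |ln x| as x → 0⁺.
The indeterminate product → 0, so the limit = -1.

Final answer: -1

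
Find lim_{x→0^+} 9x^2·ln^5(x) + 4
The product is a 0·∞ indeterminate form at x → 0⁺.
Rewrite the product as 9·ln^5(x) / x^(-2) and apply L'Hôpital, or use the standard hierarchy x^(-2) ≫ |ln x|^5 as x → 0⁺.
The indeterminate product → 0, so the limit = 4.

Final answer: 4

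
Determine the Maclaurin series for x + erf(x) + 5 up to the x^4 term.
-2·x^3/(3·√(π)) + x·(1 + 2/√(π)) + 5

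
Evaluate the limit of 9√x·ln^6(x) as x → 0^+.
This is a 0·∞ indeterminate form at x → 0⁺.
Rewrite the product as 9·ln^6(x) / x^(-1/2) and apply L'Hôpital, or use the standard hierarchy x^(-1/2) ≫ |ln x|^6 as x → 0⁺.
The indeterminate product → 0, so the limit = 0.

Final answer: 0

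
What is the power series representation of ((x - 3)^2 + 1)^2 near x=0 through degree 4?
x^4 - 12·x^3 + 56·x^2 - 120·x + 100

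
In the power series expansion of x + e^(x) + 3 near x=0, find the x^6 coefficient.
Expand to order 6: x + e^(x) + 3 = x^6/720 + x^5/120 + x^4/24 + x^3/6 + x^2/2 + 2·x + 4 + O(x^7).
The coefficient of x^6 is 1/720.

Final answer: 1/720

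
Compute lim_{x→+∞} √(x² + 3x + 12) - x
This is an ∞ − ∞ indeterminate form.
Multiply and divide by the conjugate √(x²+3x + 12) + x; the x² terms cancel, leaving (3x + 12)/(√(x²+3x + 12)+x) → 3/2.
Limit = 3/2.

Final answer: 3/2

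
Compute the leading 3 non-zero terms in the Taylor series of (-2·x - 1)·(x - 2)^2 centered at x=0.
7·x^2 - 4·x - 4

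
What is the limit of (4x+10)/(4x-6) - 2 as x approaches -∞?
Evaluate the dominant behaviour as x → -∞; each term tends to a finite value or vanishes.
Limit = -1.

Final answer: -1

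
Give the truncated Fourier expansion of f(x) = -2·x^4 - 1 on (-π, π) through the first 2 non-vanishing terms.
(-96 + 16·π^2)·cos(x) - 2·π^4/5 - 1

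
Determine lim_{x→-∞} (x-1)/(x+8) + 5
Evaluate the dominant behaviour as x → -∞; each term tends to a finite value or vanishes.
Limit = 6.

Final answer: 6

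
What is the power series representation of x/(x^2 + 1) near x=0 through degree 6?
x^5 - x^3 + x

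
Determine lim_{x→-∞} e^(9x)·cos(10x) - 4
Evaluate the dominant behaviour as x → -∞; each term tends to a finite value or vanishes.
Limit = -4.

Final answer: -4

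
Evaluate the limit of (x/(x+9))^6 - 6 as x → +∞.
As x → +∞: x/(x+9) = 1/(1 + 9/x) → 1, and the 6th power of a limit-1 base also → 1; with the additive constant, 1 - 6 = -5.
Limit = -5.

Final answer: -5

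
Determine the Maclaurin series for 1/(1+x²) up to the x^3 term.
1 - x^2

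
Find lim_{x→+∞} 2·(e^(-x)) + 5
Evaluate the dominant behaviour as x → +∞; each term tends to a finite value or vanishes.
Limit = 5.

Final answer: 5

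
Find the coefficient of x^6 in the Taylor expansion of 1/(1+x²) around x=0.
Expand to order 6: 1/(1+x²) = -x^6 + x^4 - x^2 + 1 + O(x^7).
The coefficient of x^6 is -1.

Final answer: -1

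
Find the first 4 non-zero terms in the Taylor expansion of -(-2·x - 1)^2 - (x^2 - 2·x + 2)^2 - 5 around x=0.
4·x^3 - 12·x^2 + 4·x - 10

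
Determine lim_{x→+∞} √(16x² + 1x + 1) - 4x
As x → +∞: multiply by the conjugate to get (1x+1)/(√(16x²+1x+1)+4x); the denominator ~ 8x, so the limit is 1/8.
Limit = 1/8.

Final answer: 1/8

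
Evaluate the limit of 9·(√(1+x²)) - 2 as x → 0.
Direct substitution at x = 0 gives 7.

Final answer: 7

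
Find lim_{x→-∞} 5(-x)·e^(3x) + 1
The product is a 0·∞ indeterminate form at x → -∞.
Rewrite the product as 5(-x) / e^(-3x) (an ∞/∞ form) and apply L'Hôpital, or use the standard hierarchy e^(3|x|) ≫ |(-x)| as x → -∞.
The indeterminate product → 0, so the limit = 1.

Final answer: 1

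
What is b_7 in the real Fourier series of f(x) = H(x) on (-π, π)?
b_7 = (1/π) ∫_{-π}^{π} f(x)·sin(7x) dx.
Evaluate the integral (use parity and integration by parts as needed): b_7 = 2/(7·π).

Final answer: 2/(7·π)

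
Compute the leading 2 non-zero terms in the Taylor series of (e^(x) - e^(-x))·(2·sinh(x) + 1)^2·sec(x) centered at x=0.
8·x^2 + 2·x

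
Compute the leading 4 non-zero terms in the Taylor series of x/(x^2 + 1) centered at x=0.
-x^7 + x^5 - x^3 + x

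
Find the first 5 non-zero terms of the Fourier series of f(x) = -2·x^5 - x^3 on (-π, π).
(-468 - 4·π^4 + 78·π^2)·sin(x) + (-9·π^2 + 27/2 + 2·π^4)·sin(2·x) + (-4·π^4/3 - 124/81 + 62·π^2/27)·sin(3·x) + (-3·π^2/4 + 9/32 + π^4)·sin(4·x) + (-4·π^4/5 - 36/625 + 6·π^2/25)·sin(5·x)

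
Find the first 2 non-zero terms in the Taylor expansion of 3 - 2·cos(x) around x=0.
x^2 + 1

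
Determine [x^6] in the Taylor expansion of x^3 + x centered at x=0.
Expand to order 6: x^3 + x = x^3 + x + O(x^7).
The coefficient of x^6 is 0.

Final answer: 0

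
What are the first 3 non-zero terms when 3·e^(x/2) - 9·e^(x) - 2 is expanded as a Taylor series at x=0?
-33·x^2/8 - 15·x/2 - 8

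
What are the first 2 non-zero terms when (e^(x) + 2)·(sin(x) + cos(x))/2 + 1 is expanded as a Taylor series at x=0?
2·x + 5/2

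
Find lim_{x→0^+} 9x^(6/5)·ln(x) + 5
The product is a 0·∞ indeterminate form at x → 0⁺.
Rewrite the product as 9·ln(x) / x^(-6/5) and apply L'Hôpital, or use the standard hierarchy x^(-6/5) ≫ |ln x| as x → 0⁺.
The indeterminate product → 0, so the limit = 5.

Final answer: 5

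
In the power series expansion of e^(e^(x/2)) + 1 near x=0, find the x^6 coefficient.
203·e/46080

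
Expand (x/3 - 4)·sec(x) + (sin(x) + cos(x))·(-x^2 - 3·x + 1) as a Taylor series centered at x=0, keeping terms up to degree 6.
-293·x^6/720 + 43·x^5/360 + 5·x^4/24 + x^3/2 - 13·x^2/2 - 5·x/3 - 3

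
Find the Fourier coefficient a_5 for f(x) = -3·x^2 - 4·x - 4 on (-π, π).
a_5 = (1/π) ∫_{-π}^{π} f(x)·cos(5x) dx.
Evaluate the integral (use parity and integration by parts as needed): a_5 = 12/25.

Final answer: 12/25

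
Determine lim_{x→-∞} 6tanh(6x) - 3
Evaluate the dominant behaviour as x → -∞; each term tends to a finite value or vanishes.
Limit = -9.

Final answer: -9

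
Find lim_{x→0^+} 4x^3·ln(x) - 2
The product is a 0·∞ indeterminate form at x → 0⁺.
Rewrite the product as 4·ln(x) / x^(-3) and apply L'Hôpital, or use the standard hierarchy x^(-3) ≫ |ln x| as x → 0⁺.
The indeterminate product → 0, so the limit = -2.

Final answer: -2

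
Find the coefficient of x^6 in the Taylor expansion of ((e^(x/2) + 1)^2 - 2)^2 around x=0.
Expand to order 6: ((e^(x/2) + 1)^2 - 2)^2 = 223·x^6/1440 + 257·x^5/480 + 19·x^4/12 + 23·x^3/6 + 7·x^2 + 8·x + 4 + O(x^7).
The coefficient of x^6 is 223/1440.

Final answer: 223/1440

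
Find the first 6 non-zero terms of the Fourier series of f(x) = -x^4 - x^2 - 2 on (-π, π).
(-44 + 8·π^2)·cos(x) + (2 - 2·π^2)·cos(2·x) + (-4/27 + 8·π^2/9)·cos(3·x) + (-π^2/2 - 1/16)·cos(4·x) + (52/625 + 8·π^2/25)·cos(5·x) - π^4/5 - π^2/3 - 2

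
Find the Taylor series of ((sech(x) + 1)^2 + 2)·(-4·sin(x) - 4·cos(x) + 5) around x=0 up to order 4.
-47·x^4/12 + 12·x^3 + 10·x^2 - 24·x + 6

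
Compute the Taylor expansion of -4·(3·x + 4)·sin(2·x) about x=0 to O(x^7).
-16·x^6/5 - 64·x^5/15 + 16·x^4 + 64·x^3/3 - 24·x^2 - 32·x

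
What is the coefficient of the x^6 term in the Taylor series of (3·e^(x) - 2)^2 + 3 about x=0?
Expand to order 6: (3·e^(x) - 2)^2 + 3 = 47·x^6/60 + 23·x^5/10 + 11·x^4/2 + 10·x^3 + 12·x^2 + 6·x + 4 + O(x^7).
The coefficient of x^6 is 47/60.

Final answer: 47/60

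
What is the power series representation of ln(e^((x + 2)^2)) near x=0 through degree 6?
x^2 + 4·x + 4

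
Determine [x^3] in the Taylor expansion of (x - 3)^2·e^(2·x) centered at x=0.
Expand to order 3: (x - 3)^2·e^(2·x) = 2·x^3 + 7·x^2 + 12·x + 9 + O(x^4).
The coefficient of x^3 is 2.

Final answer: 2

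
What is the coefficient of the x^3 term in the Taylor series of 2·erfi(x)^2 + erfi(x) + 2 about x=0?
Expand to order 3: 2·erfi(x)^2 + erfi(x) + 2 = 2·x^3/(3·√(π)) + 8·x^2/π + 2·x/√(π) + 2 + O(x^4).
The coefficient of x^3 is 2/(3·√(π)).

Final answer: 2/(3·√(π))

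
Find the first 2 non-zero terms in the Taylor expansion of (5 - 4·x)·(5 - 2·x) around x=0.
25 - 30·x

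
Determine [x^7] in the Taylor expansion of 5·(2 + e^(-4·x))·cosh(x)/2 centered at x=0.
Expand to order 7: 5·(2 + e^(-4·x))·cosh(x)/2 = -10039·x^7/504 + 8179·x^6/288 - 421·x^5/12 + 1775·x^4/48 - 95·x^3/3 + 95·x^2/4 - 10·x + 15/2 + O(x^8).
The coefficient of x^7 is -10039/504.

Final answer: -10039/504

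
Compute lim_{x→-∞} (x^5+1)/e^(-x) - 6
The quotient is an ∞/∞ indeterminate form as x → -∞.
Compare growth rates of the dominant terms (exponentials ≫ polynomials ≫ logarithms), or apply L'Hôpital's rule; the quotient → 0.
Adding the constant: 0 - 6 = -6. Limit = -6.

Final answer: -6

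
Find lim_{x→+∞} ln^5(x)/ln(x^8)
This is an ∞/∞ indeterminate form as x → +∞.
Write ln(x^8) = 8·ln(x), reducing the quotient to ln^4(x)/8 → ∞.
Limit = ∞.

Final answer: ∞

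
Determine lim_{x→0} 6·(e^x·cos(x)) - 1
Direct substitution at x = 0 gives 5.

Final answer: 5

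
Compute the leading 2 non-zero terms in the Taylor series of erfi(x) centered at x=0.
2·x^3/(3·√(π)) + 2·x/√(π)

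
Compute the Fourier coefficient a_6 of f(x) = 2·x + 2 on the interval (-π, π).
a_6 = (1/π) ∫_{-π}^{π} f(x)·cos(6x) dx.
Evaluate the integral (use parity and integration by parts as needed): a_6 = 0.

Final answer: 0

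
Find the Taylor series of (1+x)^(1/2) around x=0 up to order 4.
-5·x^4/128 + x^3/16 - x^2/8 + x/2 + 1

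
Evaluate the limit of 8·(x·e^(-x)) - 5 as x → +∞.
Evaluate the dominant behaviour as x → +∞; each term tends to a finite value or vanishes.
Limit = -5.

Final answer: -5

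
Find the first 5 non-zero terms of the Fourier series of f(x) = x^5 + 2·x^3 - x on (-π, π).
(-36·π^2 + 2·π^4 + 214)·sin(x) + (-π^4 - 7/2 + 3·π^2)·sin(2·x) + (-4·π^2/27 - 46/81 + 2·π^4/3)·sin(3·x) + (-π^4/2 - 3·π^2/8 + 41/64)·sin(4·x) + (-322/625 + 12·π^2/25 + 2·π^4/5)·sin(5·x)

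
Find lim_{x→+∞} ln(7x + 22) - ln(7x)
This is an ∞ − ∞ indeterminate form.
Combine the logarithms: ln(7x+22) − ln(7x) = ln((7x+22)/(7x)) = ln(1 + 22/(7x)) → ln(1) = 0.
Limit = 0.

Final answer: 0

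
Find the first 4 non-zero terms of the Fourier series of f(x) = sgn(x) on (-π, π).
4·sin(x)/π + 4·sin(3·x)/(3·π) + 4·sin(5·x)/(5·π) + 4·sin(7·x)/(7·π)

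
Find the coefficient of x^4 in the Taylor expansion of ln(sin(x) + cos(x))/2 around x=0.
Expand to order 4: ln(sin(x) + cos(x))/2 = -x^4/3 + x^3/3 - x^2/2 + x/2 + O(x^5).
The coefficient of x^4 is -1/3.

Final answer: -1/3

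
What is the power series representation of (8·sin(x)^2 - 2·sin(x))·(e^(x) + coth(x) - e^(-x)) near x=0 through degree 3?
16·x^3 - 13·x^2/3 + 8·x - 2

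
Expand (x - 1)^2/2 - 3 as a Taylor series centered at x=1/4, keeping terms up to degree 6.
-87/32 - 3·(x - 1/4)/4 + (x - 1/4)^2/2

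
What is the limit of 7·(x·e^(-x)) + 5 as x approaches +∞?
Evaluate the dominant behaviour as x → +∞; each term tends to a finite value or vanishes.
Limit = 5.

Final answer: 5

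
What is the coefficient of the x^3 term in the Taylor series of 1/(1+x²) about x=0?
Expand to order 3: 1/(1+x²) = 1 - x^2 + O(x^4).
The coefficient of x^3 is 0.

Final answer: 0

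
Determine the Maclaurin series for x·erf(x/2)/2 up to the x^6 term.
x^6/(320·√(π)) - x^4/(24·√(π)) + x^2/(2·√(π))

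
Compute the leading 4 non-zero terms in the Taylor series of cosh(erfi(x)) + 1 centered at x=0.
x^6·(4/(45·π^3) + 8/(9·π^2) + 28/(45·π)) + x^4·(2/(3·π^2) + 4/(3·π)) + 2·x^2/π + 2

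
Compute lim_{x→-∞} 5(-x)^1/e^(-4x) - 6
The quotient is an ∞/∞ indeterminate form as x → -∞.
Compare growth rates of the dominant terms (exponentials ≫ polynomials ≫ logarithms), or apply L'Hôpital's rule; the quotient → 0.
Adding the constant: 0 - 6 = -6. Limit = -6.

Final answer: -6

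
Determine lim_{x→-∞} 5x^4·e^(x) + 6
The product is a 0·∞ indeterminate form at x → -∞.
Rewrite the product as 5x^4 / e^(-x) (an ∞/∞ form) and apply L'Hôpital, or use the standard hierarchy e^(|x|) ≫ |x^4| as x → -∞.
The indeterminate product → 0, so the limit = 6.

Final answer: 6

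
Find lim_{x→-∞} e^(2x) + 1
Evaluate the dominant behaviour as x → -∞; each term tends to a finite value or vanishes.
Limit = 1.

Final answer: 1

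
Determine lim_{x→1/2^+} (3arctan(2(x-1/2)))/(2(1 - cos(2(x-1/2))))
Both numerator and denominator → 0 as x → 1/2^+; this is a 0/0 indeterminate form.
Expand each to leading order near x = 1/2: numerator ~ 6·(x - 1/2), denominator ~ 4·(x - 1/2)^2.
The limit of the ratio is ∞.

Final answer: ∞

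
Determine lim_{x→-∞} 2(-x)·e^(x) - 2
The product is a 0·∞ indeterminate form at x → -∞.
Rewrite the product as 2(-x) / e^(-x) (an ∞/∞ form) and apply L'Hôpital, or use the standard hierarchy e^(|x|) ≫ |(-x)| as x → -∞.
The indeterminate product → 0, so the limit = -2.

Final answer: -2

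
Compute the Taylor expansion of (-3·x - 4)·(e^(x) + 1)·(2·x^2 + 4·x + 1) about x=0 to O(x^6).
-859·x^5/120 - 58·x^4/3 - 253·x^3/6 - 61·x^2 - 42·x - 8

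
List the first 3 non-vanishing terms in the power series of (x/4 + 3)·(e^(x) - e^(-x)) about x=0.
x^3 + x^2/2 + 6·x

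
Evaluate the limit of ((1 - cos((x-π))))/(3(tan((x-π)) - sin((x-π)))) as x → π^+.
Both numerator and denominator → 0 as x → π^+; this is a 0/0 indeterminate form.
Expand each to leading order near x = π: numerator ~ (x - π)^2/2, denominator ~ 3·(x - π)^3/2.
The limit of the ratio is ∞.

Final answer: ∞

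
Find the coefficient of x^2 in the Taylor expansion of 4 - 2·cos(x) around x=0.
Expand to order 2: 4 - 2·cos(x) = x^2 + 2 + O(x^3).
The coefficient of x^2 is 1.

Final answer: 1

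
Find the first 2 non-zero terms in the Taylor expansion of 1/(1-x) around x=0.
x + 1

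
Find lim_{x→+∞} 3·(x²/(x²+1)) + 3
Evaluate the dominant behaviour as x → +∞; each term tends to a finite value or vanishes.
Limit = 6.

Final answer: 6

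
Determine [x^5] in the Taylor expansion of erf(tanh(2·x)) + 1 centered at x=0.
Expand to order 5: erf(tanh(2·x)) + 1 = 544·x^5/(15·√(π)) - 32·x^3/(3·√(π)) + 4·x/√(π) + 1 + O(x^6).
The coefficient of x^5 is 544/(15·√(π)).

Final answer: 544/(15·√(π))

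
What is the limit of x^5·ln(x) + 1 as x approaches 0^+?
The product is a 0·∞ indeterminate form at x → 0⁺.
Rewrite the product as ln(x) / x^(-5) and apply L'Hôpital, or use the standard hierarchy x^(-5) ≫ |ln x| as x → 0⁺.
The indeterminate product → 0, so the limit = 1.

Final answer: 1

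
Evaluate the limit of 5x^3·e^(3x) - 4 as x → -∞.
The product is a 0·∞ indeterminate form at x → -∞.
Rewrite the product as 5x^3 / e^(-3x) (an ∞/∞ form) and apply L'Hôpital, or use the standard hierarchy e^(3|x|) ≫ |x^3| as x → -∞.
The indeterminate product → 0, so the limit = -4.

Final answer: -4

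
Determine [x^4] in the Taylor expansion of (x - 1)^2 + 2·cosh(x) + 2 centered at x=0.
Expand to order 4: (x - 1)^2 + 2·cosh(x) + 2 = x^4/12 + 2·x^2 - 2·x + 5 + O(x^5).
The coefficient of x^4 is 1/12.

Final answer: 1/12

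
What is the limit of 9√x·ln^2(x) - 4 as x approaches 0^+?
The product is a 0·∞ indeterminate form at x → 0⁺.
Rewrite the product as 9·ln^2(x) / x^(-1/2) and apply L'Hôpital, or use the standard hierarchy x^(-1/2) ≫ |ln x|^2 as x → 0⁺.
The indeterminate product → 0, so the limit = -4.

Final answer: -4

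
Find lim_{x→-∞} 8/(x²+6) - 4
Evaluate the dominant behaviour as x → -∞; each term tends to a finite value or vanishes.
Limit = -4.

Final answer: -4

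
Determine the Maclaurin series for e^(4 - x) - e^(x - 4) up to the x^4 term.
x^4·(-e^(-4)/24 + e^(4)/24) + x^3·(-e^(4)/6 - e^(-4)/6) + x^2·(-e^(-4)/2 + e^(4)/2) + x·(-e^(4) - e^(-4)) - e^(-4) + e^(4)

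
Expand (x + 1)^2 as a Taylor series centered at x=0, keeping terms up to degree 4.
x^2 + 2·x + 1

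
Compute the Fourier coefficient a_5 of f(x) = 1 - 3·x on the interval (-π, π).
a_5 = (1/π) ∫_{-π}^{π} f(x)·cos(5x) dx.
Evaluate the integral (use parity and integration by parts as needed): a_5 = 0.

Final answer: 0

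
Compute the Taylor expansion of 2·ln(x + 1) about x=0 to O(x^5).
-x^4/2 + 2·x^3/3 - x^2 + 2·x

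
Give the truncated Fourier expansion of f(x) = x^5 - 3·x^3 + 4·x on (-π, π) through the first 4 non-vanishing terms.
(-46·π^2 + 2·π^4 + 284)·sin(x) + (-π^4 - 16 + 8·π^2)·sin(2·x) + (-94·π^2/27 + 404/81 + 2·π^4/3)·sin(3·x) + (-π^4/2 - 179/64 + 17·π^2/8)·sin(4·x)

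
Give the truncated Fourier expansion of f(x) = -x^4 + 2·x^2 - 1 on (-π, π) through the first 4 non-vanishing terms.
(-56 + 8·π^2)·cos(x) + (5 - 2·π^2)·cos(2·x) + (-40/27 + 8·π^2/9)·cos(3·x) - π^4/5 - 1 + 2·π^2/3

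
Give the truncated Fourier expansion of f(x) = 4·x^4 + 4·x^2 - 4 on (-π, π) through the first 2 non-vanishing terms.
(176 - 32·π^2)·cos(x) - 4 + 4·π^2/3 + 4·π^4/5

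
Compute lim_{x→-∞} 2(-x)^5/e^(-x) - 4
The quotient is an ∞/∞ indeterminate form as x → -∞.
Compare growth rates of the dominant terms (exponentials ≫ polynomials ≫ logarithms), or apply L'Hôpital's rule; the quotient → 0.
Adding the constant: 0 - 4 = -4. Limit = -4.

Final answer: -4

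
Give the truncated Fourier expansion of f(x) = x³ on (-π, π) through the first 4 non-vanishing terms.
(-12 + 2·π^2)·sin(x) + (3/2 - π^2)·sin(2·x) + (-4/9 + 2·π^2/3)·sin(3·x) + (3/16 - π^2/2)·sin(4·x)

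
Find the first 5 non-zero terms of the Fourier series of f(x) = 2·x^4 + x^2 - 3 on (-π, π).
(92 - 16·π^2)·cos(x) + (-5 + 4·π^2)·cos(2·x) + (20/27 - 16·π^2/9)·cos(3·x) + (-1/8 + π^2)·cos(4·x) - 3 + π^2/3 + 2·π^4/5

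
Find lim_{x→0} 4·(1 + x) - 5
Direct substitution at x = 0 gives -1.

Final answer: -1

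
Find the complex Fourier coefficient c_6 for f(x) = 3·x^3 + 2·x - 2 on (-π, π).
Compute the real Fourier coefficients first: a_6 = 0, b_6 = -π^2 - 1/2.
Then c_6 = (a_6 − i·b_6)/2 = i/4 + i·π^2/2.

Final answer: i/4 + i·π^2/2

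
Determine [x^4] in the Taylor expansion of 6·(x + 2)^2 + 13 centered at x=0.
Expand to order 4: 6·(x + 2)^2 + 13 = 6·x^2 + 24·x + 37 + O(x^5).
The coefficient of x^4 is 0.

Final answer: 0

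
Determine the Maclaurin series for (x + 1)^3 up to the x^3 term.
x^3 + 3·x^2 + 3·x + 1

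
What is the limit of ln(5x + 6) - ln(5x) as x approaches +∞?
This is an ∞ − ∞ indeterminate form.
Combine the logarithms: ln(5x+6) − ln(5x) = ln((5x+6)/(5x)) = ln(1 + 6/(5x)) → ln(1) = 0.
Limit = 0.

Final answer: 0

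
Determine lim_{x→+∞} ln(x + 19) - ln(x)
This is an ∞ − ∞ indeterminate form.
Combine the logarithms: ln(x+19) − ln(x) = ln((x+19)/(x)) = ln(1 + 19/(x)) → ln(1) = 0.
Limit = 0.

Final answer: 0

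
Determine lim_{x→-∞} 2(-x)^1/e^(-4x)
This is an ∞/∞ indeterminate form as x → -∞.
Compare growth rates of the dominant terms (exponentials ≫ polynomials ≫ logarithms), or apply L'Hôpital's rule; the quotient → 0.
Limit = 0.

Final answer: 0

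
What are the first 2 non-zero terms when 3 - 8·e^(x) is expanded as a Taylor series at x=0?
-8·x - 5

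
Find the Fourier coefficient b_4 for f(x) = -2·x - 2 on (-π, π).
b_4 = (1/π) ∫_{-π}^{π} f(x)·sin(4x) dx.
Evaluate the integral (use parity and integration by parts as needed): b_4 = 1.

Final answer: 1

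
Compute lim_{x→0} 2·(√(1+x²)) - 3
Direct substitution at x = 0 gives -1.

Final answer: -1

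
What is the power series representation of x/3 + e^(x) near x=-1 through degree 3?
(3 - e)·e^(-1)/3 + (e + 3)·e^(-1)·(x + 1)/3 + e^(-1)·(x + 1)^2/2 + e^(-1)·(x + 1)^3/6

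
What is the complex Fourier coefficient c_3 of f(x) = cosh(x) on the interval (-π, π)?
Compute the real Fourier coefficients first: a_3 = -sinh(π)/(5·π), b_3 = 0.
Then c_3 = (a_3 − i·b_3)/2 = -sinh(π)/(10·π).

Final answer: -sinh(π)/(10·π)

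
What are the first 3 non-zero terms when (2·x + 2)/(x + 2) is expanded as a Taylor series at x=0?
-x^2/4 + x/2 + 1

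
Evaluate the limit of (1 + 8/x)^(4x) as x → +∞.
As x → +∞: write (1 + 8/x)^(4x) = ((1 + 8/x)^x)^4 → (e^8)^4 = e^32.
Limit = e^(32).

Final answer: e^(32)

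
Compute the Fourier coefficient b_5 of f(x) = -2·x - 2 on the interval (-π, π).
b_5 = (1/π) ∫_{-π}^{π} f(x)·sin(5x) dx.
Evaluate the integral (use parity and integration by parts as needed): b_5 = -4/5.

Final answer: -4/5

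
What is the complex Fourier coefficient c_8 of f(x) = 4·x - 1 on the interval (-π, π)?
Compute the real Fourier coefficients first: a_8 = 0, b_8 = -1.
Then c_8 = (a_8 − i·b_8)/2 = i/2.

Final answer: i/2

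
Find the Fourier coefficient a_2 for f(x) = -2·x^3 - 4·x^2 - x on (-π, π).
a_2 = (1/π) ∫_{-π}^{π} f(x)·cos(2x) dx.
Evaluate the integral (use parity and integration by parts as needed): a_2 = -4.

Final answer: -4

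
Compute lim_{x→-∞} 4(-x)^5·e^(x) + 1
The product is a 0·∞ indeterminate form at x → -∞.
Rewrite the product as 4(-x)^5 / e^(-x) (an ∞/∞ form) and apply L'Hôpital, or use the standard hierarchy e^(|x|) ≫ |(-x)^5| as x → -∞.
The indeterminate product → 0, so the limit = 1.

Final answer: 1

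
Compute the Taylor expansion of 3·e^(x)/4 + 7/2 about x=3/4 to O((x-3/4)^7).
3·e^(3/4)/4 + 7/2 + 3·e^(3/4)·(x - 3/4)/4 + 3·e^(3/4)·(x - 3/4)^2/8 + e^(3/4)·(x - 3/4)^3/8 + e^(3/4)·(x - 3/4)^4/32 + e^(3/4)·(x - 3/4)^5/160 + e^(3/4)·(x - 3/4)^6/960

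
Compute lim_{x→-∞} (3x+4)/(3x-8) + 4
Evaluate the dominant behaviour as x → -∞; each term tends to a finite value or vanishes.
Limit = 5.

Final answer: 5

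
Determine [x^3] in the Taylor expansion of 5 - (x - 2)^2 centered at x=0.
Expand to order 3: 5 - (x - 2)^2 = -x^2 + 4·x + 1 + O(x^4).
The coefficient of x^3 is 0.

Final answer: 0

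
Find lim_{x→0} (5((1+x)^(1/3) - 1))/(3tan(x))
Both numerator and denominator → 0 as x → 0; this is a 0/0 indeterminate form.
Expand each to leading order near x = 0: numerator ~ 5·x/3, denominator ~ 3·x.
The limit of the ratio is 5/9.

Final answer: 5/9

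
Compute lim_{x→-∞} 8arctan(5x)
Evaluate the dominant behaviour as x → -∞; each term tends to a finite value or vanishes.
Limit = -4·π.

Final answer: -4·π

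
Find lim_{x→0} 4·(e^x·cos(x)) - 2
Direct substitution at x = 0 gives 2.

Final answer: 2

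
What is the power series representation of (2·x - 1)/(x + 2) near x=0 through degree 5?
5·x^5/64 - 5·x^4/32 + 5·x^3/16 - 5·x^2/8 + 5·x/4 - 1/2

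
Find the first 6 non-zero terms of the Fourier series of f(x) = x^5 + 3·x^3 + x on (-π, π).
(-34·π^2 + 2·π^4 + 206)·sin(x) + (-π^4 - 4 + 2·π^2)·sin(2·x) + (26/81 + 14·π^2/27 + 2·π^4/3)·sin(3·x) + (-π^4/2 - 7·π^2/8 - 11/64)·sin(4·x) + (118/625 + 22·π^2/25 + 2·π^4/5)·sin(5·x) + (-π^4/3 - 22·π^2/27 - 16/81)·sin(6·x)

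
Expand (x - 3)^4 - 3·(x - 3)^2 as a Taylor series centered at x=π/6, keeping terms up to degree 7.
-15·π - π^3/18 + π^4/1296 + 17·π^2/12 + 54 + (-90 - π^2 + π^3/54 + 17·π)·(x - π/6) + (-6·π + π^2/6 + 51)·(x - π/6)^2 + (-12 + 2·π/3)·(x - π/6)^3 + (x - π/6)^4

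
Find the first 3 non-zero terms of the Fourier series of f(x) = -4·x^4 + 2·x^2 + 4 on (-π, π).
(-200 + 32·π^2)·cos(x) + (14 - 8·π^2)·cos(2·x) - 4·π^4/5 + 4 + 2·π^2/3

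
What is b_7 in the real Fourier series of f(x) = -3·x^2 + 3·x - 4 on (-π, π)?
b_7 = (1/π) ∫_{-π}^{π} f(x)·sin(7x) dx.
Evaluate the integral (use parity and integration by parts as needed): b_7 = 6/7.

Final answer: 6/7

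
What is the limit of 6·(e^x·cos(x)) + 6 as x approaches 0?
Direct substitution at x = 0 gives 12.

Final answer: 12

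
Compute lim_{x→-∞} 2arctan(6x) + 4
Evaluate the dominant behaviour as x → -∞; each term tends to a finite value or vanishes.
Limit = 4 - π.

Final answer: 4 - π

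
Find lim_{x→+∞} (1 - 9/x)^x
As x → +∞: this is the defining limit (1 - 9/x)^x → e^(-9).
Limit = e^(-9).

Final answer: e^(-9)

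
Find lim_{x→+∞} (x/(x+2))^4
As x → +∞: x/(x+2) = 1/(1 + 2/x) → 1, and the 4th power of a limit-1 base also → 1.
Limit = 1.

Final answer: 1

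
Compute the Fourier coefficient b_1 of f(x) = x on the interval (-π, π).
b_1 = (1/π) ∫_{-π}^{π} f(x)·sin(1x) dx.
Evaluate the integral (use parity and integration by parts as needed): b_1 = 2.

Final answer: 2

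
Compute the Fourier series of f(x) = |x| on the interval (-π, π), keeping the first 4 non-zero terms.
-4·cos(x)/π - 4·cos(3·x)/(9·π) - 4·cos(5·x)/(25·π) + π/2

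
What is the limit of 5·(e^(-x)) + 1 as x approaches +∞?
Evaluate the dominant behaviour as x → +∞; each term tends to a finite value or vanishes.
Limit = 1.

Final answer: 1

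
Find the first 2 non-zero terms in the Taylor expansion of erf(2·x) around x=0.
-16·x^3/(3·√(π)) + 4·x/√(π)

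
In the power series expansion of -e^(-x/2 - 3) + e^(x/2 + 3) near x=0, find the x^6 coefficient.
Expand to order 6: -e^(-x/2 - 3) + e^(x/2 + 3) = x^6·(-e^(-3)/46080 + e^(3)/46080) + x^5·(e^(-3)/3840 + e^(3)/3840) + x^4·(-e^(-3)/384 + e^(3)/384) + x^3·(e^(-3)/48 + e^(3)/48) + x^2·(-e^(-3)/8 + e^(3)/8) + x·(e^(-3)/2 + e^(3)/2) - e^(-3) + e^(3) + O(x^7).
The coefficient of x^6 is -e^(-3)/46080 + e^(3)/46080.

Final answer: -e^(-3)/46080 + e^(3)/46080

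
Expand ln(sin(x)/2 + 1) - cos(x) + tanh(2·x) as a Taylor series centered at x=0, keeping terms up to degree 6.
7·x^6/1920 + 681·x^5/160 - x^4/64 - 65·x^3/24 + 3·x^2/8 + 5·x/2 - 1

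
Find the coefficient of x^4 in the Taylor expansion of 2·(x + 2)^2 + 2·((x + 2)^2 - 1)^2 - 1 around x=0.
Expand to order 4: 2·(x + 2)^2 + 2·((x + 2)^2 - 1)^2 - 1 = 2·x^4 + 16·x^3 + 46·x^2 + 56·x + 25 + O(x^5).
The coefficient of x^4 is 2.

Final answer: 2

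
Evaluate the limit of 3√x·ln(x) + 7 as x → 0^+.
The product is a 0·∞ indeterminate form at x → 0⁺.
Rewrite the product as 3·ln(x) / x^(-1/2) and apply L'Hôpital, or use the standard hierarchy x^(-1/2) ≫ |ln x| as x → 0⁺.
The indeterminate product → 0, so the limit = 7.

Final answer: 7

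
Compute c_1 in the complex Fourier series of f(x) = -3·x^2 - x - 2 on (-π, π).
Compute the real Fourier coefficients first: a_1 = 12, b_1 = -2.
Then c_1 = (a_1 − i·b_1)/2 = 6 + i.

Final answer: 6 + i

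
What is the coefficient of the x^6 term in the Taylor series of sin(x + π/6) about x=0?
Expand to order 6: sin(x + π/6) = -x^6/1440 + √(3)·x^5/240 + x^4/48 - √(3)·x^3/12 - x^2/4 + √(3)·x/2 + 1/2 + O(x^7).
The coefficient of x^6 is -1/1440.

Final answer: -1/1440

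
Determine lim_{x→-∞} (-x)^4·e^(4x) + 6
The product is a 0·∞ indeterminate form at x → -∞.
Rewrite the product as (-x)^4 / e^(-4x) (an ∞/∞ form) and apply L'Hôpital, or use the standard hierarchy e^(4|x|) ≫ |(-x)^4| as x → -∞.
The indeterminate product → 0, so the limit = 6.

Final answer: 6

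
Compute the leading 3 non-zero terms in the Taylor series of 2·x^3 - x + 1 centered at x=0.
2·x^3 - x + 1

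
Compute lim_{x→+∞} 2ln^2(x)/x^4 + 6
The quotient is an ∞/∞ indeterminate form as x → +∞.
The polynomial denominator x^4 dominates the logarithmic numerator (any positive power of x ≫ ln^2(x) as x → ∞), so the quotient → 0.
Adding the constant: 0 + 6 = 6. Limit = 6.

Final answer: 6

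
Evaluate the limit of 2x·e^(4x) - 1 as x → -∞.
The product is a 0·∞ indeterminate form at x → -∞.
Rewrite the product as 2x / e^(-4x) (an ∞/∞ form) and apply L'Hôpital, or use the standard hierarchy e^(4|x|) ≫ |x| as x → -∞.
The indeterminate product → 0, so the limit = -1.

Final answer: -1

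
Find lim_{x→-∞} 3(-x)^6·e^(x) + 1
The product is a 0·∞ indeterminate form at x → -∞.
Rewrite the product as 3(-x)^6 / e^(-x) (an ∞/∞ form) and apply L'Hôpital, or use the standard hierarchy e^(|x|) ≫ |(-x)^6| as x → -∞.
The indeterminate product → 0, so the limit = 1.

Final answer: 1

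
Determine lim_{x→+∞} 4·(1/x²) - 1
Evaluate the dominant behaviour as x → +∞; each term tends to a finite value or vanishes.
Limit = -1.

Final answer: -1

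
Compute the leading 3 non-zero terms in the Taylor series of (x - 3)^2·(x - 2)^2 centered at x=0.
37·x^2 - 60·x + 36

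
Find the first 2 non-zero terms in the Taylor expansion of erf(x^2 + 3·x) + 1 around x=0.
6·x/√(π) + 1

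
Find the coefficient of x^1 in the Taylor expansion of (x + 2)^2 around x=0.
Expand to order 1: (x + 2)^2 = 4·x + 4 + O(x^2).
The coefficient of x^1 is 4.

Final answer: 4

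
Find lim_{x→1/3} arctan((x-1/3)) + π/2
Direct substitution at x = 1/3 gives π/2.

Final answer: π/2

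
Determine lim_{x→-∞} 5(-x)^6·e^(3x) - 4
The product is a 0·∞ indeterminate form at x → -∞.
Rewrite the product as 5(-x)^6 / e^(-3x) (an ∞/∞ form) and apply L'Hôpital, or use the standard hierarchy e^(3|x|) ≫ |(-x)^6| as x → -∞.
The indeterminate product → 0, so the limit = -4.

Final answer: -4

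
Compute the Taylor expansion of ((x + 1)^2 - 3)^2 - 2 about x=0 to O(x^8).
x^4 + 4·x^3 - 8·x + 2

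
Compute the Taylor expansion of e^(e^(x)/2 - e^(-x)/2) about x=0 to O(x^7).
37·x^6/720 + x^5/10 + 5·x^4/24 + x^3/3 + x^2/2 + x + 1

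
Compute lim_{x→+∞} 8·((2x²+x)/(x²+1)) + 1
Evaluate the dominant behaviour as x → +∞; each term tends to a finite value or vanishes.
Limit = 17.

Final answer: 17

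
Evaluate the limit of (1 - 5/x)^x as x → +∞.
As x → +∞: this is the defining limit (1 - 5/x)^x → e^(-5).
Limit = e^(-5).

Final answer: e^(-5)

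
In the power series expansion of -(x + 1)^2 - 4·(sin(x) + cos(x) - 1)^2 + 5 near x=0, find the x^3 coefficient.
Expand to order 3: -(x + 1)^2 - 4·(sin(x) + cos(x) - 1)^2 + 5 = 4·x^3 - 5·x^2 - 2·x + 4 + O(x^4).
The coefficient of x^3 is 4.

Final answer: 4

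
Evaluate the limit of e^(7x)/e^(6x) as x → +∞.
This is an ∞/∞ indeterminate form as x → +∞.
Rewrite e^(7x)/e^(6x) = e^((7−6)x) = e^(x); the exponent coefficient is 1 > 0 so e^(x) → ∞.
Limit = ∞.

Final answer: ∞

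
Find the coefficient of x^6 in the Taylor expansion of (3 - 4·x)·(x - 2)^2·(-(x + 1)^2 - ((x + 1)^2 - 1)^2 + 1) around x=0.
Expand to order 6: (3 - 4·x)·(x - 2)^2·(-(x + 1)^2 - ((x + 1)^2 - 1)^2 + 1) = -3·x^6 - 28·x^5 + 13·x^4 + 54·x^3 - 4·x^2 - 24·x + O(x^7).
The coefficient of x^6 is -3.

Final answer: -3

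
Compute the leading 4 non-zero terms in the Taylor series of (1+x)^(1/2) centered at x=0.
x^3/16 - x^2/8 + x/2 + 1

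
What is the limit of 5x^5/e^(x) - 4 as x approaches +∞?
The quotient is an ∞/∞ indeterminate form as x → +∞.
The exponential denominator e^(x) dominates the polynomial numerator (e^x ≫ x^5 as x → ∞), so the quotient → 0.
Adding the constant: 0 - 4 = -4. Limit = -4.

Final answer: -4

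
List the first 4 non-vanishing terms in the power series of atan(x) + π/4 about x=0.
x^5/5 - x^3/3 + x + π/4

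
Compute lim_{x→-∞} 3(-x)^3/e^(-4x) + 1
The quotient is an ∞/∞ indeterminate form as x → -∞.
Compare growth rates of the dominant terms (exponentials ≫ polynomials ≫ logarithms), or apply L'Hôpital's rule; the quotient → 0.
Adding the constant: 0 + 1 = 1. Limit = 1.

Final answer: 1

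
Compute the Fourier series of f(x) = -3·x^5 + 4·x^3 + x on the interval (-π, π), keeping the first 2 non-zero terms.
(-766 - 6·π^4 + 128·π^2)·sin(x) + (-19·π^2 + 55/2 + 3·π^4)·sin(2·x)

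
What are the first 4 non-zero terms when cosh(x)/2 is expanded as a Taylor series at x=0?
x^6/1440 + x^4/48 + x^2/4 + 1/2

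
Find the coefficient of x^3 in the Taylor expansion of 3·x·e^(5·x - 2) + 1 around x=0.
Expand to order 3: 3·x·e^(5·x - 2) + 1 = 75·x^3·e^(-2)/2 + 15·x^2·e^(-2) + 3·x·e^(-2) + 1 + O(x^4).
The coefficient of x^3 is 75·e^(-2)/2.

Final answer: 75·e^(-2)/2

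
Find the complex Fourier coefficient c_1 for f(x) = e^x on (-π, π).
Compute the real Fourier coefficients first: a_1 = (1 - e^(2·π))·e^(-π)/(2·π), b_1 = (-1 + e^(2·π))·e^(-π)/(2·π).
Then c_1 = (a_1 − i·b_1)/2 = -e^(π)/(4·π) + e^(-π)/(4·π) - i·e^(π)/(4·π) + i·e^(-π)/(4·π).

Final answer: -e^(π)/(4·π) + e^(-π)/(4·π) - i·e^(π)/(4·π) + i·e^(-π)/(4·π)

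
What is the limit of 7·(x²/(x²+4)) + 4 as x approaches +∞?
Evaluate the dominant behaviour as x → +∞; each term tends to a finite value or vanishes.
Limit = 11.

Final answer: 11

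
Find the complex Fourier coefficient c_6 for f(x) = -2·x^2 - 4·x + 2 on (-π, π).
Compute the real Fourier coefficients first: a_6 = -2/9, b_6 = 4/3.
Then c_6 = (a_6 − i·b_6)/2 = -1/9 - 2·i/3.

Final answer: -1/9 - 2·i/3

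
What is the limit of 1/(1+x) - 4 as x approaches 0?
Direct substitution at x = 0 gives -3.

Final answer: -3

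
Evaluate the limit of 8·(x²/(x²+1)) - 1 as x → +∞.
Evaluate the dominant behaviour as x → +∞; each term tends to a finite value or vanishes.
Limit = 7.

Final answer: 7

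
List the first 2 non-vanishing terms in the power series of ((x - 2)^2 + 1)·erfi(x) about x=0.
-8·x^2/√(π) + 10·x/√(π)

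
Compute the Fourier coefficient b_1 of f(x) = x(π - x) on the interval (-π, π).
b_1 = (1/π) ∫_{-π}^{π} f(x)·sin(1x) dx.
Evaluate the integral (use parity and integration by parts as needed): b_1 = 2·π.

Final answer: 2·π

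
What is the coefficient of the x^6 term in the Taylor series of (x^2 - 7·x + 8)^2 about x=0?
Expand to order 6: (x^2 - 7·x + 8)^2 = x^4 - 14·x^3 + 65·x^2 - 112·x + 64 + O(x^7).
The coefficient of x^6 is 0.

Final answer: 0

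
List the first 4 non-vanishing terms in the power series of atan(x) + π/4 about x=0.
x^5/5 - x^3/3 + x + π/4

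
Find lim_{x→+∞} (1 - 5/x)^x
As x → +∞: this is the defining limit (1 - 5/x)^x → e^(-5).
Limit = e^(-5).

Final answer: e^(-5)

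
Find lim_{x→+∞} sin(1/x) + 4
Evaluate the dominant behaviour as x → +∞; each term tends to a finite value or vanishes.
Limit = 4.

Final answer: 4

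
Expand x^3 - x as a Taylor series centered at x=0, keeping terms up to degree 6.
x^3 - x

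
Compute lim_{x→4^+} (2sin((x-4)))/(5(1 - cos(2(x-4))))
Both numerator and denominator → 0 as x → 4^+; this is a 0/0 indeterminate form.
Expand each to leading order near x = 4: numerator ~ 2·(x - 4), denominator ~ 10·(x - 4)^2.
The limit of the ratio is ∞.

Final answer: ∞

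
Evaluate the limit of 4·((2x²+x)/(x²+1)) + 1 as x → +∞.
Evaluate the dominant behaviour as x → +∞; each term tends to a finite value or vanishes.
Limit = 9.

Final answer: 9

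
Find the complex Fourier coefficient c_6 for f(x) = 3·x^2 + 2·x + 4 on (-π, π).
Compute the real Fourier coefficients first: a_6 = 1/3, b_6 = -2/3.
Then c_6 = (a_6 − i·b_6)/2 = 1/6 + i/3.

Final answer: 1/6 + i/3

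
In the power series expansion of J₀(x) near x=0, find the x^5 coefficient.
Expand to order 5: J₀(x) = x^4/64 - x^2/4 + 1 + O(x^6).
The coefficient of x^5 is 0.

Final answer: 0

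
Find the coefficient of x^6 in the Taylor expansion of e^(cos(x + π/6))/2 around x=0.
-e^(√(3)/2)/30720 + 89·√(3)·e^(√(3)/2)/46080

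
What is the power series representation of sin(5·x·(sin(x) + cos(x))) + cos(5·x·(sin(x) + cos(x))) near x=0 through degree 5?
695·x^5/6 - 895·x^4/24 - 145·x^3/3 - 15·x^2/2 + 5·x + 1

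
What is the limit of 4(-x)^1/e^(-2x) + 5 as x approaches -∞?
The quotient is an ∞/∞ indeterminate form as x → -∞.
Compare growth rates of the dominant terms (exponentials ≫ polynomials ≫ logarithms), or apply L'Hôpital's rule; the quotient → 0.
Adding the constant: 0 + 5 = 5. Limit = 5.

Final answer: 5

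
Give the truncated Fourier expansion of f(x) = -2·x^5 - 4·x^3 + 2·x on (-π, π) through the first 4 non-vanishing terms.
(-428 - 4·π^4 + 72·π^2)·sin(x) + (-6·π^2 + 7 + 2·π^4)·sin(2·x) + (-4·π^4/3 + 92/81 + 8·π^2/27)·sin(3·x) + (-41/32 + 3·π^2/4 + π^4)·sin(4·x)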